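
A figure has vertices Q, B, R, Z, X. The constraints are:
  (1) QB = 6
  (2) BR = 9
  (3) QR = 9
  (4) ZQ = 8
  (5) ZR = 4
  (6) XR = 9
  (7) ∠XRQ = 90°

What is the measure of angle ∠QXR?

Step 1: By the law of cosines on triangle XRQ: XQ² = 9² + 9² − 2·9·9·cos(90°) = 162, so XQ = 9·√2.
Step 2: By the inverse law of cosines on triangle QXR: cos(∠QXR) = ((9·√2)² + 9² − 9²) / (2·9·√2·9) = 162/229.1 = 0.7071, so ∠QXR = 45°.

Therefore, the measure of angle ∠QXR = 45°.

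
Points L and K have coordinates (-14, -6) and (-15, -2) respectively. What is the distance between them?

d = sqrt((-1)^2 + (4)^2) = sqrt(17)

sqrt(17)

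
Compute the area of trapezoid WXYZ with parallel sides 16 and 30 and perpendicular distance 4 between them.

A trapezoid's area equals the midsegment times the height.
The midsegment is (16 + 30) / 2 = 23.
Area = 23 * 4 = 92.

92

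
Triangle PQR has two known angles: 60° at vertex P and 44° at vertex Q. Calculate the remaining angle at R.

Let angle R = x. Then 60 + 44 + x = 180.
x = 180 - 104 = 76 degrees.

76 degrees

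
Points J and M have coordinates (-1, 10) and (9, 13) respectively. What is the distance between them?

d = sqrt((9 - -1)^2 + (13 - 10)^2)
d = sqrt(10^2 + 3^2)
d = sqrt(100 + 9)
d = sqrt(109)

sqrt(109)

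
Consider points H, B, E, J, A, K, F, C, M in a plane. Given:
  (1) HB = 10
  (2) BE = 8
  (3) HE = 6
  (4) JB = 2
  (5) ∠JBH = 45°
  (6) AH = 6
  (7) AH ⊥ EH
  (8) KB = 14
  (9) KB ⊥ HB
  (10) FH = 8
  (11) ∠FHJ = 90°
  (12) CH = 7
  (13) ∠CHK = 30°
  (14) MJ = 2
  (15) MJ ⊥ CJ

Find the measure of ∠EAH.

Step 1: By the law of cosines on triangle AHE: AE² = 6² + 6² − 2·6·6·cos(90°) = 72, so AE = 6·√2.
Step 2: By the inverse law of cosines on triangle EAH: cos(∠EAH) = ((6·√2)² + 6² − 6²) / (2·6·√2·6) = 72/101.82 = 0.7071, so ∠EAH = 45°.

Therefore, the measure of angle ∠EAH = 45°.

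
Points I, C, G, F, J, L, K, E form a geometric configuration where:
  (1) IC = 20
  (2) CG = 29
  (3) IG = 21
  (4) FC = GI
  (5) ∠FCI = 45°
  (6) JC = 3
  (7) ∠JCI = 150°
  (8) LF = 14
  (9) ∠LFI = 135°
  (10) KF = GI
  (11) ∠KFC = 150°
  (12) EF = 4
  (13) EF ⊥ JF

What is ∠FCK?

From the given relations: FC = GI = 21; KF = GI = 21.
Step 1: By the law of cosines on triangle CFK: CK² = 21² + 21² − 2·21·21·cos(150°) = 1645.83, so CK ≈ 40.57.
Step 2: By the inverse law of cosines on triangle FCK: cos(∠FCK) = (21² + 40.57² − 21²) / (2·21·40.57) = 1645.83/1703.89 = 0.9659, so ∠FCK = 15°.

Therefore, the measure of angle ∠FCK = 15°.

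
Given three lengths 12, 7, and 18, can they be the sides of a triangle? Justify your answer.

For three segments to close into a triangle, no single side can be as long as the other two combined.
The longest side is 18, and 7 + 12 = 19 > 18.
A triangle can be formed.

Yes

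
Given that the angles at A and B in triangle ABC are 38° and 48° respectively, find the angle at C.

angle C = 180 - 38 - 48 = 94 degrees.

94 degrees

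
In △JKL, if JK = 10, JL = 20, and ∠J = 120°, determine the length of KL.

Law of cosines: KL^2 = 10^2 + 20^2 - 2(10)(20)cos(120°) = 700, so KL = 10*sqrt(7).

10*sqrt(7)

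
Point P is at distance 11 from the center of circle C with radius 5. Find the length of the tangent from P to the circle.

Let T be the point of tangency. Then CT ⊥ PT (radius ⊥ tangent).
In right triangle CTP: CP² = CT² + PT²
11² = 5² + PT²
PT² = 96, PT = 4*sqrt(6)

4*sqrt(6)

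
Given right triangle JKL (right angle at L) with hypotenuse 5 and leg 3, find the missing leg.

KL = sqrt(5^2 - 3^2) = sqrt(16) = 4

4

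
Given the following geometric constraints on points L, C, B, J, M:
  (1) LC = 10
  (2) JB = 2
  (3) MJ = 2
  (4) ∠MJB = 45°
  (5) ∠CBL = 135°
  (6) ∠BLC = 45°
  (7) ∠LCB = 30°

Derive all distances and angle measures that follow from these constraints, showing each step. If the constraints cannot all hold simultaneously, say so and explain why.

These constraints are not satisfiable: (5), (6) and (7) are the three interior angles of triangle CBL, which must sum to 180°, but 135° + 45° + 30° = 210°. No planar figure meets all of them, so nothing further can be derived.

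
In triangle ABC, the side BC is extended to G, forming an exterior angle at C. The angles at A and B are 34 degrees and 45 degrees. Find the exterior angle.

The interior angle at C is 180 - 34 - 45 = 101 degrees.
The exterior angle and interior angle at C are supplementary:
Exterior angle = 180 - 101 = 79 degrees.

79 degrees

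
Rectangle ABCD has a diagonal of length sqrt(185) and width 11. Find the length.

Using the Pythagorean theorem: d^2 = a^2 + b^2
b^2 = d^2 - a^2
b^2 = 185 - 121
b^2 = 64
b = sqrt(64) = 8

8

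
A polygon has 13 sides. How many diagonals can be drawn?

Each of the 13 vertices connects to 10 non-adjacent vertices via diagonals.
Total connections = 13 × 10 = 130, but each diagonal is counted twice.
Number of diagonals = 130 / 2 = 65.

65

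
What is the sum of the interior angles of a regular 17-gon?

The sum of interior angles of an n-sided polygon is (n - 2) * 180.
For n = 17: (17 - 2) * 180 = 15 * 180 = 2700 degrees.

2700 degrees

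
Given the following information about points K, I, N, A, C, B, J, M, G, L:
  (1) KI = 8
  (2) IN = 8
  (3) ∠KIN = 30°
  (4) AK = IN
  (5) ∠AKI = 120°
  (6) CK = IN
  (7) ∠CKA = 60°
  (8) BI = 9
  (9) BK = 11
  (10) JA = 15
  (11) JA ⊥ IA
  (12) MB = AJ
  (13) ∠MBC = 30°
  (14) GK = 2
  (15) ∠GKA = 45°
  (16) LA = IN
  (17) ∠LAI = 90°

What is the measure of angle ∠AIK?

From the given relations: AK = IN = 8.
Step 1: By the law of cosines on triangle IKA: IA² = 8² + 8² − 2·8·8·cos(120°) = 192, so IA = 8·√3.
Step 2: By the inverse law of cosines on triangle AIK: cos(∠AIK) = ((8·√3)² + 8² − 8²) / (2·8·√3·8) = 192/221.7 = 0.866, so ∠AIK = 30°.

Therefore, the measure of angle ∠AIK = 30°.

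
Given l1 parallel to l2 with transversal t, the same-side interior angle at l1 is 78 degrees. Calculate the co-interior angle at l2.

Co-interior angles (same-side interior) formed by parallel lines and a transversal are supplementary (sum to 180 degrees).
The given angle is 78 degrees.
The co-interior angle = 180 - 78 = 102 degrees.

102 degrees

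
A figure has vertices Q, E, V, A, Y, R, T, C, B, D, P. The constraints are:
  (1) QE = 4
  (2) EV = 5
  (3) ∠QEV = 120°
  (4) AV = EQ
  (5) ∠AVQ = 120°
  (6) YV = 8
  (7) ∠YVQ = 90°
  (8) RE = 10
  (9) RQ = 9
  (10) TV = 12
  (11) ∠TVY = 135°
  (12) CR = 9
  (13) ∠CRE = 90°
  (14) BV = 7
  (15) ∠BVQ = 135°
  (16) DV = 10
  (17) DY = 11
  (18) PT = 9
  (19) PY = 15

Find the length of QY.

Step 1: By the law of cosines on triangle VEQ: VQ² = 5² + 4² − 2·5·4·cos(120°) = 61, so VQ = √61.
Step 2: By the law of cosines on triangle QVY: QY² = √61² + 8² − 2·√61·8·cos(90°) = 125, so QY = 5·√5.

Therefore, the length of QY = 5·√5.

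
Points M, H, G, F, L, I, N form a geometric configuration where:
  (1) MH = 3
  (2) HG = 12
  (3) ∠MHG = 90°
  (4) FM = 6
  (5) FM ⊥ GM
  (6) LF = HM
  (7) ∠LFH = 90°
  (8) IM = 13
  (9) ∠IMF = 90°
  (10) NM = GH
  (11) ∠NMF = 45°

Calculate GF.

Step 1: By the law of cosines on triangle GHM: GM² = 12² + 3² − 2·12·3·cos(90°) = 153, so GM = 3·√17.
Step 2: By the law of cosines on triangle GMF: GF² = (3·√17)² + 6² − 2·3·√17·6·cos(90°) = 189, so GF = 3·√21.

Therefore, the length of GF = 3·√21.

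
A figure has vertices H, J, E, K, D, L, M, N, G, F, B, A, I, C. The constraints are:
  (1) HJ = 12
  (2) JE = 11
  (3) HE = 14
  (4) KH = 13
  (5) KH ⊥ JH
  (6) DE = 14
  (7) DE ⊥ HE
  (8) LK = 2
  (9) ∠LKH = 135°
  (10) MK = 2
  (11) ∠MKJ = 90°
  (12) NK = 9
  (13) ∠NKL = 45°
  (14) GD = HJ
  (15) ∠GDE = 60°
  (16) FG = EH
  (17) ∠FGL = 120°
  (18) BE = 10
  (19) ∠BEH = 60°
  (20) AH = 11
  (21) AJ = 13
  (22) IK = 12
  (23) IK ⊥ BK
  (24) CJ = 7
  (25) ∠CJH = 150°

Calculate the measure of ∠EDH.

Step 1: By the law of cosines on triangle DEH: DH² = 14² + 14² − 2·14·14·cos(90°) = 392, so DH = 14·√2.
Step 2: By the inverse law of cosines on triangle EDH: cos(∠EDH) = (14² + (14·√2)² − 14²) / (2·14·14·√2) = 392/554.37 = 0.7071, so ∠EDH = 45°.

Therefore, the measure of angle ∠EDH = 45°.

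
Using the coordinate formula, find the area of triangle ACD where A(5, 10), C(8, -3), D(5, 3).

Shoelace: Area = (1/2)|5(-3-3) + 8(3-10) + 5(10--3)| = (1/2)(21) = 21/2

21/2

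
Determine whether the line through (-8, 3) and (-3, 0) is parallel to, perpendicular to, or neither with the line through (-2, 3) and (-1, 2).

Slope of line 1: m1 = (0 - 3)/(-3 - -8) = -3/5 = -3/5
Slope of line 2: m2 = (2 - 3)/(-1 - -2) = -1/1 = -1
m1 != m2 (-3/5 != -1), so not parallel.
m1 * m2 = (-3/5) * (-1) = 3/5 != -1, so not perpendicular.
The lines are neither parallel nor perpendicular.

Neither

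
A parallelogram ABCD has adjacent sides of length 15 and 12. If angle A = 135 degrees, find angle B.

In a parallelogram, consecutive angles are supplementary (sum to 180°).
angle B = 180 - angle A
angle B = 180 - 135
angle B = 45 degrees

45 degrees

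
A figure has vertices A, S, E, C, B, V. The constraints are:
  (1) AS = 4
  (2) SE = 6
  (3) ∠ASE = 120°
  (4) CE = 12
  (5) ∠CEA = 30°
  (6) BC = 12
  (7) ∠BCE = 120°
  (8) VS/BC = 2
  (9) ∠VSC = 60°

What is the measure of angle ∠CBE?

Step 1: By the law of cosines on triangle BCE: BE² = 12² + 12² − 2·12·12·cos(120°) = 432, so BE = 12·√3.
Step 2: By the inverse law of cosines on triangle CBE: cos(∠CBE) = (12² + (12·√3)² − 12²) / (2·12·12·√3) = 432/498.83 = 0.866, so ∠CBE = 30°.

Therefore, the measure of angle ∠CBE = 30°.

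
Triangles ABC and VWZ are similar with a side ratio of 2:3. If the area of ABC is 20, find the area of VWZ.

Area ratio = (2/3)^2 = 4/9. Area of VWZ = 20 * 9/4 = 45.

45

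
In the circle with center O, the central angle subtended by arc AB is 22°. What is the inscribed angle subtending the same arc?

By the inscribed angle theorem, the inscribed angle is half the central angle.
Inscribed angle = 22° / 2 = 11°

11°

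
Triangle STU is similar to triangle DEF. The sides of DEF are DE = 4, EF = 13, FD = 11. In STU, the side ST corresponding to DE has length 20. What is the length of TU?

Similar triangles have proportional sides. Setting up the proportion:
ST / DE = TU / EF
20 / 4 = TU / 13
TU = 13 * 20 / 4 = 65.

65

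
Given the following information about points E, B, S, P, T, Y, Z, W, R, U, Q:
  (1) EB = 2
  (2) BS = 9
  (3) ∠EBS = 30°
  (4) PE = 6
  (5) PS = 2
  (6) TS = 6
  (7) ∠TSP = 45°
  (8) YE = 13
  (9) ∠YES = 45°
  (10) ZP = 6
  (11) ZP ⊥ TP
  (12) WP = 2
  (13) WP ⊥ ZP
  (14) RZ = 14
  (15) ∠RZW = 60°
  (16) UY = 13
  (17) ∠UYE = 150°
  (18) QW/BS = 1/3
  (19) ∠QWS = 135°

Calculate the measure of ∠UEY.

Step 1: By the law of cosines on triangle EYU: EU² = 13² + 13² − 2·13·13·cos(150°) = 630.72, so EU ≈ 25.11.
Step 2: By the inverse law of cosines on triangle UEY: cos(∠UEY) = (25.11² + 13² − 13²) / (2·25.11·13) = 630.72/652.97 = 0.9659, so ∠UEY = 15°.

Therefore, the measure of angle ∠UEY = 15°.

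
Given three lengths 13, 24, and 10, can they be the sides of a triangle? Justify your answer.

No.
The triangle inequality is violated: 13 + 10 = 23 ≤ 24.
These lengths cannot form a triangle.

No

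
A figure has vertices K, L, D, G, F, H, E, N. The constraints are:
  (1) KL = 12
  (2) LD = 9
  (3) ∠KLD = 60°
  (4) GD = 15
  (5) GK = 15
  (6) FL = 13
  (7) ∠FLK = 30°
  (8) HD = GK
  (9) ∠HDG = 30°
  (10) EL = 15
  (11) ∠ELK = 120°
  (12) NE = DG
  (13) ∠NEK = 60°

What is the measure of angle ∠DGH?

From the given relations: HD = GK = 15.
Step 1: By the law of cosines on triangle GDH: GH² = 15² + 15² − 2·15·15·cos(30°) = 60.29, so GH ≈ 7.76.
Step 2: By the inverse law of cosines on triangle DGH: cos(∠DGH) = (15² + 7.76² − 15²) / (2·15·7.76) = 60.29/232.94 = 0.2588, so ∠DGH = 75°.

Therefore, the measure of angle ∠DGH = 75°.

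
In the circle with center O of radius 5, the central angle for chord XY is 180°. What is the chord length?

Drop a perpendicular from the center to the chord, bisecting both the chord and the central angle.
Each half-chord = r sin(θ/2) = 5 sin(90°).
The full chord = 2 × 5 × sin(90°) = 10.

10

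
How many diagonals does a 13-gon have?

The number of diagonals in an n-gon is n(n - 3)/2.
For n = 13: 13(13 - 3)/2 = 13 × 10 / 2 = 65.

65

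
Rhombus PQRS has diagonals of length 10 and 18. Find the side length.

The diagonals of a rhombus bisect each other at right angles.
Half-diagonals: 10/2 = 5 and 18/2 = 9
side = sqrt(5^2 + 9^2)
side = sqrt(25 + 81)
side = sqrt(106)

sqrt(106)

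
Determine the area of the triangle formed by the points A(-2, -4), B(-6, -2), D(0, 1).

Using the Shoelace formula for a triangle:
Area = (1/2)|x0(y1 - y2) + x1(y2 - y0) + x2(y0 - y1)|
Area = (1/2)|-2(-2 - 1) + -6(1 - -4) + 0(-4 - -2)|
Area = (1/2)|6 + -30 + 0|
Area = (1/2)|-24|
Area = (1/2)(24)
Area = 12

12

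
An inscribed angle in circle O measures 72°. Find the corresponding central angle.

Central angle = 2 × 72° = 144° (inscribed angle theorem).

144°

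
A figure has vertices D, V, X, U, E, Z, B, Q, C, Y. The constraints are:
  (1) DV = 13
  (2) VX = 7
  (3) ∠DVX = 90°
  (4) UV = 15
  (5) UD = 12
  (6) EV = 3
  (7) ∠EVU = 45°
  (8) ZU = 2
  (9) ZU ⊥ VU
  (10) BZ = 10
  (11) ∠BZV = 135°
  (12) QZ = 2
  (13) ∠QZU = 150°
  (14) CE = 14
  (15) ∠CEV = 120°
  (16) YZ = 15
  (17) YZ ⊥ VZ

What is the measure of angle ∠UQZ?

Step 1: By the law of cosines on triangle QZU: QU² = 2² + 2² − 2·2·2·cos(150°) = 14.93, so QU ≈ 3.86.
Step 2: By the inverse law of cosines on triangle UQZ: cos(∠UQZ) = (3.86² + 2² − 2²) / (2·3.86·2) = 14.93/15.45 = 0.9659, so ∠UQZ = 15°.

Therefore, the measure of angle ∠UQZ = 15°.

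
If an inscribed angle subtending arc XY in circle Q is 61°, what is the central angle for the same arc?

By the inscribed angle theorem, the central angle is twice the inscribed angle.
Central angle = 2 × 61° = 122°

122°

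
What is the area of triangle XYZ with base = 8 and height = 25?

A triangle's area is half the area of a rectangle with the same base and height.
Area = (1/2) * 8 * 25 = 100.

100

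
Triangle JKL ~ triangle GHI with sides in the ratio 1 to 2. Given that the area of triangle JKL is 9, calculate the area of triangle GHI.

For similar figures, the area ratio equals the square of the side ratio.
Side ratio (JKL to GHI) = 1:2, so area ratio = 1^2:2^2 = 1:4.
If the area of JKL is 9, then the area of GHI = 9 * (4/1) = 36.

36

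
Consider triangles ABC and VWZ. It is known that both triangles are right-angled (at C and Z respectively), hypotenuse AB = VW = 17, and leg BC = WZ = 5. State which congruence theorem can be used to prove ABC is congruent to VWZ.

Consider the given information: both triangles are right-angled (at C and Z respectively), hypotenuse AB = VW = 17, and leg BC = WZ = 5
This is not SSS or AAS: SSS requires all three pairs of sides, but we don't have that. AAS requires two angles and a non-included side.
The correct criterion is HL. The hypotenuse and one leg of two right triangles are equal (Hypotenuse-Leg).

HL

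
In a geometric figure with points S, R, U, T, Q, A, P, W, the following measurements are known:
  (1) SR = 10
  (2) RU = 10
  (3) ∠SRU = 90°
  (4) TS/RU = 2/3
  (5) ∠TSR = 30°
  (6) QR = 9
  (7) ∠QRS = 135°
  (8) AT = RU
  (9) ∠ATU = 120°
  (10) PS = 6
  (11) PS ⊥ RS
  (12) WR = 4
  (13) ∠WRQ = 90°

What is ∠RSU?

Step 1: By the law of cosines on triangle SRU: SU² = 10² + 10² − 2·10·10·cos(90°) = 200, so SU = 10·√2.
Step 2: By the inverse law of cosines on triangle RSU: cos(∠RSU) = (10² + (10·√2)² − 10²) / (2·10·10·√2) = 200/282.84 = 0.7071, so ∠RSU = 45°.

Therefore, the measure of angle ∠RSU = 45°.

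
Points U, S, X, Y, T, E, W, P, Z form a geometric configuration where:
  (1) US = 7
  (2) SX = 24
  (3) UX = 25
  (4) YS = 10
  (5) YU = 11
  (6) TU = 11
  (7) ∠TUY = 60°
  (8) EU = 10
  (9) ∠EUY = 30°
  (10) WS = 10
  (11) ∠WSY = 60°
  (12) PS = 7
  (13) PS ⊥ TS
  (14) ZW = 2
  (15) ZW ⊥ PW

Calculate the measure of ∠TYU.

Step 1: By the law of cosines on triangle YUT: YT² = 11² + 11² − 2·11·11·cos(60°) = 121, so YT = 11.
Step 2: By the inverse law of cosines on triangle TYU: cos(∠TYU) = (11² + 11² − 11²) / (2·11·11) = 121/242 = 0.5, so ∠TYU = 60°.

Therefore, the measure of angle ∠TYU = 60°.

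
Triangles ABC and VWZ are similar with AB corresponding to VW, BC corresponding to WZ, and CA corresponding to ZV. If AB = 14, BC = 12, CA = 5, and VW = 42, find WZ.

k = 42/14 = 3. WZ = 3 * 12 = 36.

36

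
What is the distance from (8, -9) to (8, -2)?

d = sqrt((8 - 8)^2 + (-2 - -9)^2)
d = sqrt(0^2 + 7^2)
d = sqrt(0 + 49)
d = sqrt(49) = 7

7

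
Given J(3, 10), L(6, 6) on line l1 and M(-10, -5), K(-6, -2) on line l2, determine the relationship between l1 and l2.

Slope of line 1: m1 = (6 - 10)/(6 - 3) = -4/3 = -4/3
Slope of line 2: m2 = (-2 - -5)/(-6 - -10) = 3/4 = 3/4
Two lines are perpendicular when the product of their slopes is -1 (negative reciprocals).
m1 * m2 = (-4/3) * (3/4) = -1, confirming perpendicularity.

Perpendicular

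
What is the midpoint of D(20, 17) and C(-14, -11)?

The midpoint is the point halfway along the segment.
Move half the horizontal distance: 20 + (-14 - 20)/2 = 20 + -34/2 = 3
Move half the vertical distance: 17 + (-11 - 17)/2 = 17 + -28/2 = 3
Midpoint = (3, 3)

(3, 3)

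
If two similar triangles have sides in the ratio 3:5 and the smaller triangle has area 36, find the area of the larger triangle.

Area ratio = (3/5)^2 = 9/25. Area of the larger triangle = 36 * 25/9 = 100.

100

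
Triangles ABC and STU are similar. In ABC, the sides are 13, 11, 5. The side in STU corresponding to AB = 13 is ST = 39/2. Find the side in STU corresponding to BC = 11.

Since the triangles are similar, the ratio of corresponding sides is constant.
Scale factor k = ST / AB = 39/2 / 13 = 3/2
TU = k * BC = 3/2 * 11 = 33/2

33/2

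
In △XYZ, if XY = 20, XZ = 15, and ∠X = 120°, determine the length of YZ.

When two sides and the included angle are known, the law of cosines gives the third side.
c^2 = a^2 + b^2 - 2ab cos(C) generalizes the Pythagorean theorem to non-right triangles.
Here: YZ^2 = 400 + 225 - 600*(-1/2) = 925
YZ = 5*sqrt(37)

5*sqrt(37)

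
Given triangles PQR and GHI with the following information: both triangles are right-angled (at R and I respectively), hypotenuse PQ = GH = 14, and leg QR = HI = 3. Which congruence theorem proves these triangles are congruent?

Consider the given information: both triangles are right-angled (at R and I respectively), hypotenuse PQ = GH = 14, and leg QR = HI = 3
This is not SSS or AAS: SSS requires all three pairs of sides, but we don't have that. AAS requires two angles and a non-included side.
The correct criterion is HL. The hypotenuse and one leg of two right triangles are equal (Hypotenuse-Leg).

HL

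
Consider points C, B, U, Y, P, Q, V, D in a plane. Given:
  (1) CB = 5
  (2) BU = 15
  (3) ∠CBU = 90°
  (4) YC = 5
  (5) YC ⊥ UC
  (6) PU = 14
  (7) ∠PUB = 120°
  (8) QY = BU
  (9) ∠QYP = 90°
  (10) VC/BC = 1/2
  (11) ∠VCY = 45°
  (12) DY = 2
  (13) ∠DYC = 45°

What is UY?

Step 1: By the law of cosines on triangle UBC: UC² = 15² + 5² − 2·15·5·cos(90°) = 250, so UC = 5·√10.
Step 2: By the law of cosines on triangle UCY: UY² = (5·√10)² + 5² − 2·5·√10·5·cos(90°) = 275, so UY = 5·√11.

Therefore, the length of UY = 5·√11.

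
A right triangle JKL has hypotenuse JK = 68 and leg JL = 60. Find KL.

Rearranging the Pythagorean theorem to solve for the unknown leg:
leg^2 = hypotenuse^2 - known_leg^2 = 4624 - 3600 = 1024
leg = sqrt(1024) = 32.

32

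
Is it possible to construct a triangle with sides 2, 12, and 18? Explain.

The longest side is 18. The other two sides sum to 2 + 12 = 14.
Since 14 ≤ 18, the two shorter sides cannot reach around to close the triangle.

No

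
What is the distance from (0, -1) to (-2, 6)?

d = sqrt((-2 - 0)^2 + (6 - -1)^2)
d = sqrt(-2^2 + 7^2)
d = sqrt(4 + 49)
d = sqrt(53)

sqrt(53)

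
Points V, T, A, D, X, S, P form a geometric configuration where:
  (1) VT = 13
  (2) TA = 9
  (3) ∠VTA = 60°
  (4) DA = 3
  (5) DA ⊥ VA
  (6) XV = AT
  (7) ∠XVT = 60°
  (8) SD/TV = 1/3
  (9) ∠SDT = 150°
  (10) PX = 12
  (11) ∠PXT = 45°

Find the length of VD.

Step 1: By the law of cosines on triangle VTA: VA² = 13² + 9² − 2·13·9·cos(60°) = 133, so VA = √133.
Step 2: By the law of cosines on triangle VAD: VD² = √133² + 3² − 2·√133·3·cos(90°) = 142, so VD = √142.

Therefore, the length of VD = √142.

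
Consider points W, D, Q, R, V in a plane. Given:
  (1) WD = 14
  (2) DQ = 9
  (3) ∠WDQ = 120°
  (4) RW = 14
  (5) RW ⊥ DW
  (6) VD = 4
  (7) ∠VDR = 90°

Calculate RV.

Step 1: By the law of cosines on triangle DWR: DR² = 14² + 14² − 2·14·14·cos(90°) = 392, so DR = 14·√2.
Step 2: By the law of cosines on triangle RDV: RV² = (14·√2)² + 4² − 2·14·√2·4·cos(90°) = 408, so RV = 2·√102.

Therefore, the length of RV = 2·√102.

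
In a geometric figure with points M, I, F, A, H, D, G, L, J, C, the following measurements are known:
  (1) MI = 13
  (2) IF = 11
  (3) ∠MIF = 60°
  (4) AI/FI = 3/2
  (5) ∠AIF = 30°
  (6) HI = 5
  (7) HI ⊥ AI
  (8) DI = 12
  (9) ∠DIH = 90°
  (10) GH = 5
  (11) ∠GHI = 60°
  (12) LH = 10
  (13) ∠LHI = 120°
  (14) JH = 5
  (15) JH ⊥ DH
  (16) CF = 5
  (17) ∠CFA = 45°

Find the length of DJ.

Step 1: By the law of cosines on triangle DIH: DH² = 12² + 5² − 2·12·5·cos(90°) = 169, so DH = 13.
Step 2: By the law of cosines on triangle DHJ: DJ² = 13² + 5² − 2·13·5·cos(90°) = 194, so DJ = √194.

Therefore, the length of DJ = √194.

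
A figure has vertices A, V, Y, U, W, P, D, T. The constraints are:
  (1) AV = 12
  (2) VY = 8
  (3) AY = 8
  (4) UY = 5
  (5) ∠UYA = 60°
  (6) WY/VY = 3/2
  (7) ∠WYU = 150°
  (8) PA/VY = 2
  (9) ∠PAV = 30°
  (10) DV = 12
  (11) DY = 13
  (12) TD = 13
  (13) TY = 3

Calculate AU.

Step 1: By the law of cosines on triangle AYU: AU² = 8² + 5² − 2·8·5·cos(60°) = 49, so AU = 7.

Therefore, the length of AU = 7.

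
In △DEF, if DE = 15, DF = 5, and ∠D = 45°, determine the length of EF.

When two sides and the included angle are known, the law of cosines gives the third side.
c^2 = a^2 + b^2 - 2ab cos(C) generalizes the Pythagorean theorem to non-right triangles.
Here: EF^2 = 225 + 25 - 150*(sqrt(2)/2) = 250 - 75*sqrt(2)
EF = 5*sqrt(10 - 3*sqrt(2))

5*sqrt(10 - 3*sqrt(2))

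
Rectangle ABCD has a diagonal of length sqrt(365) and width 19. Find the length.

b = sqrt(d^2 - a^2) = sqrt(365 - 361) = sqrt(4) = 2

2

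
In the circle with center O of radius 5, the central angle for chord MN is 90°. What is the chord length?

Chord length = 2r sin(θ/2)
= 2 × 5 × sin(90°/2)
= 2 × 5 × sin(45°)
= 5*sqrt(2)

5*sqrt(2)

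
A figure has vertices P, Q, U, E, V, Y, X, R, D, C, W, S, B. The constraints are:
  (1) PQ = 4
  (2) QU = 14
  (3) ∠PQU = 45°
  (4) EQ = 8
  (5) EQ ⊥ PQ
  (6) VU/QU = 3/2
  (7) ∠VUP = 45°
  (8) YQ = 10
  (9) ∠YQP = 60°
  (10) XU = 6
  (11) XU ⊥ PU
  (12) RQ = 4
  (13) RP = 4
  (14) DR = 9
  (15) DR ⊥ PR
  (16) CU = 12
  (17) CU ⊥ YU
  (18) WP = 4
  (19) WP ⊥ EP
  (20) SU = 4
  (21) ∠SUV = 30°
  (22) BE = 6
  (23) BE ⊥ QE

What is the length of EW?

Step 1: By the law of cosines on triangle EQP: EP² = 8² + 4² − 2·8·4·cos(90°) = 80, so EP = 4·√5.
Step 2: By the law of cosines on triangle EPW: EW² = (4·√5)² + 4² − 2·4·√5·4·cos(90°) = 96, so EW = 4·√6.

Therefore, the length of EW = 4·√6.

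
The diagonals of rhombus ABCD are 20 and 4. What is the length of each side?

Half-diagonals are 10 and 2. side = sqrt(10^2 + 2^2) = sqrt(104) = 2*sqrt(26)

2*sqrt(26)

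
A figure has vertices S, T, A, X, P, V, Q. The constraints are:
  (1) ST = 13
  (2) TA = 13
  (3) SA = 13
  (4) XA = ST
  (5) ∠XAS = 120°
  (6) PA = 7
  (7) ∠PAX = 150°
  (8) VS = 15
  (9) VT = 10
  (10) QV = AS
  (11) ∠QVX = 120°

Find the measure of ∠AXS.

From the given relations: XA = ST = 13.
Step 1: By the law of cosines on triangle XAS: XS² = 13² + 13² − 2·13·13·cos(120°) = 507, so XS = 13·√3.
Step 2: By the inverse law of cosines on triangle AXS: cos(∠AXS) = (13² + (13·√3)² − 13²) / (2·13·13·√3) = 507/585.43 = 0.866, so ∠AXS = 30°.

Therefore, the measure of angle ∠AXS = 30°.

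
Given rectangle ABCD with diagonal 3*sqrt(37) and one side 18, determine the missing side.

The diagonal of a rectangle forms a right triangle with the two sides.
Rearranging the Pythagorean theorem: missing side = sqrt(d^2 - known^2).
= sqrt(333 - 324) = sqrt(9) = 3.

3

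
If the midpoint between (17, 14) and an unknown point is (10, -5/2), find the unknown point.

Using the midpoint formula: M = ((x1 + x2)/2, (y1 + y2)/2)
We know M = (10, -5/2) and B = (17, 14)
For x: 10 = (17 + x2)/2, so x2 = 2*10 - 17 = 3
For y: -5/2 = (14 + y2)/2, so y2 = 2*-5/2 - 14 = -19
C = (3, -19)

(3, -19)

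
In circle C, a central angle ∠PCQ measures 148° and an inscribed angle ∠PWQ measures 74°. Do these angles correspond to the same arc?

By the inscribed angle theorem, if both angles subtend the same arc, the inscribed angle must be half the central angle.
Half of 148° = 74°, which equals the given inscribed angle of 74°.
Therefore, yes, they correspond to the same arc.

Yes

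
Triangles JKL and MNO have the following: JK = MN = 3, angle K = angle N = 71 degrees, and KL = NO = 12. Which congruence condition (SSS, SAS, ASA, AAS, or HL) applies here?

Consider the given information: JK = MN = 3, angle K = angle N = 71 degrees, and KL = NO = 12
This is not AAS or HL: AAS requires two angles and a non-included side. HL only applies to right triangles with matching hypotenuse and leg.
The correct criterion is SAS. Two pairs of corresponding sides and the included angle are equal (Side-Angle-Side).

SAS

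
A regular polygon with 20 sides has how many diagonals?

Each of the 20 vertices connects to 17 non-adjacent vertices via diagonals.
Total connections = 20 × 17 = 340, but each diagonal is counted twice.
Number of diagonals = 340 / 2 = 170.

170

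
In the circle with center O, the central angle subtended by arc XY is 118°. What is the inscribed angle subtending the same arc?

By the inscribed angle theorem, the inscribed angle is half the central angle.
Inscribed angle = 118° / 2 = 59°

59°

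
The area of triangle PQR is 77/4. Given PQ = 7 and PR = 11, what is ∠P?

sin(C) = 2 * 77/4 / (7 * 11) = 1/2, so C = arcsin(1/2) = 30°.
Since sin(180° - C) = sin(C), the obtuse angle 150° gives the same area, so C = 30° or C = 150°.

30° or 150°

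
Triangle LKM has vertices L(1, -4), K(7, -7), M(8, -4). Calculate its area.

Using the Shoelace formula for a triangle:
Area = (1/2)|x0(y1 - y2) + x1(y2 - y0) + x2(y0 - y1)|
Area = (1/2)|1(-7 - -4) + 7(-4 - -4) + 8(-4 - -7)|
Area = (1/2)|-3 + 0 + 24|
Area = (1/2)|21|
Area = (1/2)(21)
Area = 21/2

21/2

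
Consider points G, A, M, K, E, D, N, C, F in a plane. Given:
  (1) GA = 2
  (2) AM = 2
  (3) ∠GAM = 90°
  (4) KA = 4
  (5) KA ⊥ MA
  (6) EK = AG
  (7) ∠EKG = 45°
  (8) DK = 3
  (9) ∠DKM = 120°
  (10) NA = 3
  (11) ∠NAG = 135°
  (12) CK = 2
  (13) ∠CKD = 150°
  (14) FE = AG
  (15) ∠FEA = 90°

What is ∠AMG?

Step 1: By the law of cosines on triangle MAG: MG² = 2² + 2² − 2·2·2·cos(90°) = 8, so MG = 2·√2.
Step 2: By the inverse law of cosines on triangle AMG: cos(∠AMG) = (2² + (2·√2)² − 2²) / (2·2·2·√2) = 8/11.31 = 0.7071, so ∠AMG = 45°.

Therefore, the measure of angle ∠AMG = 45°.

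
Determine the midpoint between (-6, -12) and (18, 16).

The midpoint is the point halfway along the segment.
Move half the horizontal distance: -6 + (18 - -6)/2 = -6 + 24/2 = 6
Move half the vertical distance: -12 + (16 - -12)/2 = -12 + 28/2 = 2
Midpoint = (6, 2)

(6, 2)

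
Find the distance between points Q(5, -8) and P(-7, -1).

d = sqrt((-7 - 5)^2 + (-1 - -8)^2)
d = sqrt(-12^2 + 7^2)
d = sqrt(144 + 49)
d = sqrt(193)

sqrt(193)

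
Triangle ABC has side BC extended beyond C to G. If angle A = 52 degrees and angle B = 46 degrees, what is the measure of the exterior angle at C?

The interior angle at C is 180 - 52 - 46 = 82 degrees.
The exterior angle and interior angle at C are supplementary:
Exterior angle = 180 - 82 = 98 degrees.

98 degrees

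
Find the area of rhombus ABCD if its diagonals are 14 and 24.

Area = (14 * 24) / 2 = 336 / 2 = 168

168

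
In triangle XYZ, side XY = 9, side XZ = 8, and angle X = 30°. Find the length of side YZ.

By the law of cosines: YZ^2 = XY^2 + XZ^2 - 2*XY*XZ*cos(X)
YZ^2 = 9^2 + 8^2 - 2*9*8*cos(30°)
YZ^2 = 81 + 64 - 144*(sqrt(3)/2)
YZ^2 = 145 - 72*sqrt(3)
YZ = sqrt(145 - 72*sqrt(3))

sqrt(145 - 72*sqrt(3))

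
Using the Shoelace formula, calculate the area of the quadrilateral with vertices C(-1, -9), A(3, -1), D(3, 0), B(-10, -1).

The Shoelace formula works by pairing each vertex with the next (cycling back to the first).
For each pair, compute x_i*y_(i+1) - x_(i+1)*y_i:
  (-1*-1 - 3*-9) = 28
  (3*0 - 3*-1) = 3
  (3*-1 - -10*0) = -3
  (-10*-9 - -1*-1) = 89
Taking half the absolute value of the total: Area = (1/2)(117) = 117/2.

117/2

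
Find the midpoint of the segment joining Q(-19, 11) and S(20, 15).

M = ((x₁ + x₂)/2, (y₁ + y₂)/2)
= ((-19 + 20)/2, (11 + 15)/2)
= (1/2, 26/2) = (1/2, 13)

(1/2, 13)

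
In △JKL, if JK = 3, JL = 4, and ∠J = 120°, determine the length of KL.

Law of cosines: KL^2 = 3^2 + 4^2 - 2(3)(4)cos(120°) = 37, so KL = sqrt(37).

sqrt(37)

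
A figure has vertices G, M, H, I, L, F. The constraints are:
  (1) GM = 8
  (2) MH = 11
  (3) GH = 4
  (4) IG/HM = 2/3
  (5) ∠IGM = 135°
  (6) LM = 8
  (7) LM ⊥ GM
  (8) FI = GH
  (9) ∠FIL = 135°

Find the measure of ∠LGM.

Step 1: By the law of cosines on triangle GML: GL² = 8² + 8² − 2·8·8·cos(90°) = 128, so GL = 8·√2.
Step 2: By the inverse law of cosines on triangle LGM: cos(∠LGM) = ((8·√2)² + 8² − 8²) / (2·8·√2·8) = 128/181.02 = 0.7071, so ∠LGM = 45°.

Therefore, the measure of angle ∠LGM = 45°.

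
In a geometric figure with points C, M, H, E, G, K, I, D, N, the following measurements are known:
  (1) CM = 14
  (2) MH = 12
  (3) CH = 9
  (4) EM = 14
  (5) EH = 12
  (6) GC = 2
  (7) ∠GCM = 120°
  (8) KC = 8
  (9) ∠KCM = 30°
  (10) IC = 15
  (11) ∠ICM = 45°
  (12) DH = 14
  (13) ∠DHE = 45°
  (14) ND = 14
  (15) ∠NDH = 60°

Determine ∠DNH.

Step 1: By the law of cosines on triangle NDH: NH² = 14² + 14² − 2·14·14·cos(60°) = 196, so NH = 14.
Step 2: By the inverse law of cosines on triangle DNH: cos(∠DNH) = (14² + 14² − 14²) / (2·14·14) = 196/392 = 0.5, so ∠DNH = 60°.

Therefore, the measure of angle ∠DNH = 60°.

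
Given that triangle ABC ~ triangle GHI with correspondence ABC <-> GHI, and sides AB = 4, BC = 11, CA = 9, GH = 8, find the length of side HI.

k = 8/4 = 2. HI = 2 * 11 = 22.

22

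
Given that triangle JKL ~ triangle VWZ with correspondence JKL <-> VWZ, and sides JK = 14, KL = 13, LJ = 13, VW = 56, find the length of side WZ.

Since the triangles are similar, the ratio of corresponding sides is constant.
Scale factor k = VW / JK = 56 / 14 = 4
WZ = k * KL = 4 * 13 = 52

52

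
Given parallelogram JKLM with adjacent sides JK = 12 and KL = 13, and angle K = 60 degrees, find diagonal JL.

Using the law of cosines:
d^2 = 12^2 + 13^2 - 2(12)(13)cos(60 degrees)
d^2 = 144 + 169 - 312*1/2
d^2 = 157
d = sqrt(157)

sqrt(157)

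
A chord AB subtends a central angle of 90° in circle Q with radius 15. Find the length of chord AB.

Chord length = 2r sin(θ/2)
= 2 × 15 × sin(90°/2)
= 2 × 15 × sin(45°)
= 15*sqrt(2)

15*sqrt(2)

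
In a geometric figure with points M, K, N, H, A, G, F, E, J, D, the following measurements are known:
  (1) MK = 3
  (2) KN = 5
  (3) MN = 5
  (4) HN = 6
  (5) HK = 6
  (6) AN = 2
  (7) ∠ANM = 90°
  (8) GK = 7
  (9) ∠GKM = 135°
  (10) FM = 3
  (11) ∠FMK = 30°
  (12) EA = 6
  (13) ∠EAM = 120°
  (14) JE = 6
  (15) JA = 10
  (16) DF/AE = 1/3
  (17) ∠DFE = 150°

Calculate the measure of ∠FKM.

Step 1: By the law of cosines on triangle KMF: KF² = 3² + 3² − 2·3·3·cos(30°) = 2.41, so KF ≈ 1.55.
Step 2: By the inverse law of cosines on triangle FKM: cos(∠FKM) = (1.55² + 3² − 3²) / (2·1.55·3) = 2.41/9.32 = 0.2588, so ∠FKM = 75°.

Therefore, the measure of angle ∠FKM = 75°.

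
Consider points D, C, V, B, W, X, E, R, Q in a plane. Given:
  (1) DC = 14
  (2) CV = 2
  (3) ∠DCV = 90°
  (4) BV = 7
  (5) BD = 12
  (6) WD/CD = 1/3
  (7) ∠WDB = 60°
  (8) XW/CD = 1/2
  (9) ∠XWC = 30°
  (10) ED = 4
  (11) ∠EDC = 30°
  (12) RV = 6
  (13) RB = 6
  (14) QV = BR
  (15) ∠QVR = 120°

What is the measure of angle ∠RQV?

From the given relations: QV = BR = 6.
Step 1: By the law of cosines on triangle QVR: QR² = 6² + 6² − 2·6·6·cos(120°) = 108, so QR = 6·√3.
Step 2: By the inverse law of cosines on triangle RQV: cos(∠RQV) = ((6·√3)² + 6² − 6²) / (2·6·√3·6) = 108/124.71 = 0.866, so ∠RQV = 30°.

Therefore, the measure of angle ∠RQV = 30°.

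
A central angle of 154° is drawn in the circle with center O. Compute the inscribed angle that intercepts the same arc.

By the inscribed angle theorem, the inscribed angle is half the central angle.
Inscribed angle = 154° / 2 = 77°

77°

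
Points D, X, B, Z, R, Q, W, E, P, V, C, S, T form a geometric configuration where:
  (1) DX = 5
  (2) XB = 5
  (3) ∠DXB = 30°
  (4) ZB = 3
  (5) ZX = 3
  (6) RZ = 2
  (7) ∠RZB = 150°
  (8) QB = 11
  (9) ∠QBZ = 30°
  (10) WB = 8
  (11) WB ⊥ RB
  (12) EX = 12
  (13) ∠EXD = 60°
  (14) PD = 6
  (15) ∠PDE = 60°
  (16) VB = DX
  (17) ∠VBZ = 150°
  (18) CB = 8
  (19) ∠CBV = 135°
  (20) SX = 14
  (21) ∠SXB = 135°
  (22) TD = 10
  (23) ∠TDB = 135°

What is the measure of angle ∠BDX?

Step 1: By the law of cosines on triangle DXB: DB² = 5² + 5² − 2·5·5·cos(30°) = 6.7, so DB ≈ 2.59.
Step 2: By the inverse law of cosines on triangle BDX: cos(∠BDX) = (2.59² + 5² − 5²) / (2·2.59·5) = 6.7/25.88 = 0.2588, so ∠BDX = 75°.

Therefore, the measure of angle ∠BDX = 75°.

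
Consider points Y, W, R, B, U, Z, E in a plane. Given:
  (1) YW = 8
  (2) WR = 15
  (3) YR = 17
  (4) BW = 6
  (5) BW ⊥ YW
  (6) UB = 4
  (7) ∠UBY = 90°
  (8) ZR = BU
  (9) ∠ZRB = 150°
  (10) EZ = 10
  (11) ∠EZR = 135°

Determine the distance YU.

Step 1: By the law of cosines on triangle BWY: BY² = 6² + 8² − 2·6·8·cos(90°) = 100, so BY = 10.
Step 2: By the law of cosines on triangle YBU: YU² = 10² + 4² − 2·10·4·cos(90°) = 116, so YU = 2·√29.

Therefore, the length of YU = 2·√29.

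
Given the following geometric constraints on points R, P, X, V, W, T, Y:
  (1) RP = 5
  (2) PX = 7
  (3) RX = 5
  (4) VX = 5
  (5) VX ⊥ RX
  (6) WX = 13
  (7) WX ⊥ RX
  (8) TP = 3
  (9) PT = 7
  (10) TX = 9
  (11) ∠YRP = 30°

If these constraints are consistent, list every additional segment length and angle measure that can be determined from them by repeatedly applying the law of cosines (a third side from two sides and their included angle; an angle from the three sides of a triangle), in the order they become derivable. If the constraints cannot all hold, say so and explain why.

These constraints are not satisfiable: (8) TP = 3 and (9) PT = 7 assign two different lengths to the same segment. No planar figure meets all of them, so nothing further can be derived.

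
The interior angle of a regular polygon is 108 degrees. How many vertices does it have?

Each interior angle of a regular n-gon is (n - 2) * 180 / n.
Setting this equal to 108:
(n - 2) * 180 / n = 108
Each exterior angle = 180 - 108 = 72 degrees.
Since exterior angles sum to 360: n = 360 / 72 = 5.

5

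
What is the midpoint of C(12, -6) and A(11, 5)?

The midpoint is the point halfway along the segment.
Move half the horizontal distance: 12 + (11 - 12)/2 = 12 + -1/2 = 23/2
Move half the vertical distance: -6 + (5 - -6)/2 = -6 + 11/2 = -1/2
Midpoint = (23/2, -1/2)

(23/2, -1/2)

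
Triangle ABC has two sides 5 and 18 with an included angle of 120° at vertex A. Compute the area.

Area = (1/2)(5)(18) sin(120°) = (1/2)(5)(18)(sqrt(3)/2) = 45*sqrt(3)/2

45*sqrt(3)/2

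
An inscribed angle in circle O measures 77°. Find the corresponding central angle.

Central angle = 2 × 77° = 154° (inscribed angle theorem).

154°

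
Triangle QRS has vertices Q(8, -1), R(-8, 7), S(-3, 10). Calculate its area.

Shoelace: Area = (1/2)|8(7-10) + -8(10--1) + -3(-1-7)| = (1/2)(88) = 44

44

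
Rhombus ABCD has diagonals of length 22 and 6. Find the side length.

In a rhombus, the diagonals bisect each other perpendicularly, creating four congruent right triangles.
Each triangle has legs 11 (half of 22) and 3 (half of 6).
The hypotenuse of each right triangle is a side of the rhombus:
side = sqrt(11^2 + 3^2) = sqrt(130)

sqrt(130)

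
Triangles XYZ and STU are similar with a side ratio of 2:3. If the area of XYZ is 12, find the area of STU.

For similar figures, the area ratio equals the square of the side ratio.
Side ratio (XYZ to STU) = 2:3, so area ratio = 2^2:3^2 = 4:9.
If the area of XYZ is 12, then the area of STU = 12 * (9/4) = 27.

27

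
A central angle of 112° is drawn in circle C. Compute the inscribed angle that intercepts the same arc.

By the inscribed angle theorem, the inscribed angle is half the central angle.
Inscribed angle = 112° / 2 = 56°

56°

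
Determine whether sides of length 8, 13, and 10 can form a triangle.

Yes.
The triangle inequality requires that the sum of any two sides exceeds the third.
Here 8 + 10 = 18 > 13, so the condition is met.

Yes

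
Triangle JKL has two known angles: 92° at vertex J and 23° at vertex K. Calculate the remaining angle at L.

angle L = 180 - 92 - 23 = 65 degrees.

65 degrees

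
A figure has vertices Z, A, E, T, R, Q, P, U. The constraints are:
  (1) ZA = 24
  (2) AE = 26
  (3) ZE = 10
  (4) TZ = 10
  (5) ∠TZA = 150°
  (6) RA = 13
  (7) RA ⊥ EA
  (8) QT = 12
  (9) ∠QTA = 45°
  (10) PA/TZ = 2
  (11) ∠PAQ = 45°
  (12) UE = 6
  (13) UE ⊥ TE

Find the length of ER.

Step 1: By the law of cosines on triangle EAR: ER² = 26² + 13² − 2·26·13·cos(90°) = 845, so ER = 13·√5.

Therefore, the length of ER = 13·√5.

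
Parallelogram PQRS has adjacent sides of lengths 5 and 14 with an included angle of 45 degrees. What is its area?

Area = 5 * 14 * sin(45°) = 70 * sqrt(2)/2 = 35*sqrt(2)

35*sqrt(2)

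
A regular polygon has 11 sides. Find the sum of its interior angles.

The sum of interior angles of an n-sided polygon is (n - 2) * 180.
For n = 11: (11 - 2) * 180 = 9 * 180 = 1620 degrees.

1620 degrees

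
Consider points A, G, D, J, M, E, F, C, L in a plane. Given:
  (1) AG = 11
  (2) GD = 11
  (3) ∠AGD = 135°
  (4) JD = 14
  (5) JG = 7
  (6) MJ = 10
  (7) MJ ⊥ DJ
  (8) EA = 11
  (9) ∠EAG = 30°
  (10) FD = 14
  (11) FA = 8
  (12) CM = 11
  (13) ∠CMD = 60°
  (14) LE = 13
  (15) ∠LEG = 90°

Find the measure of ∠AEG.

Step 1: By the law of cosines on triangle EAG: EG² = 11² + 11² − 2·11·11·cos(30°) = 32.42, so EG ≈ 5.69.
Step 2: By the inverse law of cosines on triangle AEG: cos(∠AEG) = (11² + 5.69² − 11²) / (2·11·5.69) = 32.42/125.27 = 0.2588, so ∠AEG = 75°.

Therefore, the measure of angle ∠AEG = 75°.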